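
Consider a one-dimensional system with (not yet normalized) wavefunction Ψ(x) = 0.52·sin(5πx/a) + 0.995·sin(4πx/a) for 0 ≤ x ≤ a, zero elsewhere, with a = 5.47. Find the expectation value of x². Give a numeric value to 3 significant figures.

⟨x²⟩ = ∫ x²·|Ψ|² dx / ∫|Ψ|² dx (integrals over the domain).
On 0 ≤ x ≤ a (j ≠ l): ∫sin²(jπx/a) dx = a/2, ∫sin(jπx/a)·sin(lπx/a) dx = 0; diagonal moments ∫x·sin²(jπx/a) dx = a²/4, ∫x²·sin²(jπx/a) dx = a³·(1/6 − 1/(4j²π²)); cross terms ∫x·sin(jπx/a)·sin(lπx/a) dx = 0 for j + l even and −4jla²/(π²(j² − l²)²) for j + l odd, ∫x²·sin(jπx/a)·sin(lπx/a) dx = (−1)^(j+l)·4jla³/(π²(j² − l²)²); higher powers the same way via product-to-sum and parts.
State is unnormalized: ∫|Ψ|² dx = 3.4473, and ∫Ψ*·x²·Ψ dx = 17.132, so ⟨x²⟩ = 17.132 / 3.4473.
⟨x²⟩ = 4.9698.

4.97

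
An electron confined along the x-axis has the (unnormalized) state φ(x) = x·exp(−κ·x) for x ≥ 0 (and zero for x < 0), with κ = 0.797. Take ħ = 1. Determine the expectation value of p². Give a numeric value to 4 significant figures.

p² φ = −ħ² d²φ/dx²; ⟨p²⟩ = −ħ² ∫ φ*·φ'' dx / ∫|φ|² dx.
Differentiate x·exp(−κ·x) with the product rule; every integrand then reduces to terms xʲ·e^(−2κx) on [0, ∞), with ∫₀^∞ xʲ·e^(−2κx) dx = j!/(2κ)^(j+1).
State is unnormalized: ∫|φ|² dx = 0.49382, and ∫φ*·(−ħ² φ'') dx = 0.31368, so ⟨p²⟩ = 0.31368 / 0.49382.
⟨p²⟩ = 0.63521.

0.6352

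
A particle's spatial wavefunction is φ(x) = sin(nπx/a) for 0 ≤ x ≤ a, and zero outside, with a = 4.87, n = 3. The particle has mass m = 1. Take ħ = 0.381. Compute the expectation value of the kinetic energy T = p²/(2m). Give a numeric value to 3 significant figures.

0.272

T = −(ħ²/2m) d²/dx², so ⟨T⟩ = −(ħ²/2m) ∫ φ*·φ'' dx / ∫|φ|² dx; with m = 1.
d/dx sin(nπx/a) = (nπ/a)·cos(nπx/a) and d²/dx² sin(nπx/a) = −(nπ/a)²·sin(nπx/a); on 0 ≤ x ≤ a, ∫sin²(nπx/a) dx = a/2 and ∫sin(nπx/a)·cos(nπx/a) dx = 0.
State is unnormalized: ∫|φ|² dx = 2.4350, and ∫φ*·(−ħ²/2m · φ'') dx = 0.66192, so ⟨T⟩ = 0.66192 / 2.4350.
⟨T⟩ = 0.27183.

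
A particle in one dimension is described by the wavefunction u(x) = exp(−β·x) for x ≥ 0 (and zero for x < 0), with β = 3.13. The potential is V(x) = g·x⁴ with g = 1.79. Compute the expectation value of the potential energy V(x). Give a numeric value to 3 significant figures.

0.0280

⟨V⟩ = ∫ V(x)·|u|² dx / ∫|u|² dx.
Every integrand reduces to terms xʲ·e^(−2βx) on [0, ∞); use ∫₀^∞ xʲ·e^(−2βx) dx = j!/(2β)^(j+1).
State is unnormalized: ∫|u|² dx = 0.15974, and ∫u*·V(x)·u dx = 0.0044688, so ⟨V⟩ = 0.0044688 / 0.15974.
⟨V⟩ = 0.027975.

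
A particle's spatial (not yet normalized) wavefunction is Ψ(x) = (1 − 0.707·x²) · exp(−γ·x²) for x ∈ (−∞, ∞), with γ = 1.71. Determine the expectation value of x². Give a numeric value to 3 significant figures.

⟨x²⟩ = ∫ x²·|Ψ|² dx / ∫|Ψ|² dx (integrals over the domain).
Expand each integrand as polynomial × e^(−2γx²) and use ∫x^(2j)·e^(−2γx²) dx = (2j−1)!!/(4γ)^j · √(π/(2γ)), odd powers → 0; here √(π/(2γ)) = 0.95843.
State is unnormalized: ∫|Ψ|² dx = 0.79102, and ∫Ψ*·x²·Ψ dx = 0.075677, so ⟨x²⟩ = 0.075677 / 0.79102.
⟨x²⟩ = 0.095670.

0.0957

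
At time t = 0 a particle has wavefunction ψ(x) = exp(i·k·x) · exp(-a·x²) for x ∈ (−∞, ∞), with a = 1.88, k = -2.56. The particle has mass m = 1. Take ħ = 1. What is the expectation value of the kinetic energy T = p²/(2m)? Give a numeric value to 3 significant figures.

T = −(ħ²/2m) d²/dx², so ⟨T⟩ = −(ħ²/2m) ∫ ψ*·ψ'' dx / ∫|ψ|² dx; with m = 1.
Gaussian moments: ∫x^(2j)·e^(−2ax²) dx = (2j−1)!!/(4a)^j · √(π/(2a)), odd powers integrate to 0; here √(π/(2a)) = 0.91407. Derivatives: ψ′ = (ik − 2ax)·ψ, ψ″ = ((ik − 2ax)² − 2a)·ψ; the odd-in-x pieces drop out.
State is unnormalized: ∫|ψ|² dx = 0.91407, and ∫ψ*·(−ħ²/2m · ψ'') dx = 3.8545, so ⟨T⟩ = 3.8545 / 0.91407.
⟨T⟩ = 4.2168.

4.22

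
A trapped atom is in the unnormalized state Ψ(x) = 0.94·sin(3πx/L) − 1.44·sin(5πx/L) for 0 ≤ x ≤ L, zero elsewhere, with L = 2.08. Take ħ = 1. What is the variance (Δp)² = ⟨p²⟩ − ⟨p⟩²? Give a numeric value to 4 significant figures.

46.13

Compute ⟨p⟩ and ⟨p²⟩ separately; (Δp)² = ⟨p²⟩ − ⟨p⟩².
d²/dx² sin(jπx/L) = −(jπ/L)²·sin(jπx/L); on 0 ≤ x ≤ L, ∫sin²(jπx/L) dx = L/2 and ∫sin(jπx/L)·sin(lπx/L) dx = 0 for j ≠ l, so only diagonal terms survive in ∫|Ψ|² and ∫Ψ·Ψ″; ∫Ψ·Ψ′ dx = [Ψ²/2] between the walls = 0.
Normalization: ∫|Ψ|² dx = 3.0755.
⟨p⟩ = 0.0000 and ⟨p²⟩ = 46.125.
(Δp)² = 46.125 − (0.0000)² = 46.125.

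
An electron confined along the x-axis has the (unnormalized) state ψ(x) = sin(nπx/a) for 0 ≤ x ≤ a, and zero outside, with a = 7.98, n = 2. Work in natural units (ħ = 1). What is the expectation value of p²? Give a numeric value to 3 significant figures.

p² ψ = −ħ² d²ψ/dx²; ⟨p²⟩ = −ħ² ∫ ψ*·ψ'' dx / ∫|ψ|² dx.
d/dx sin(nπx/a) = (nπ/a)·cos(nπx/a) and d²/dx² sin(nπx/a) = −(nπ/a)²·sin(nπx/a); on 0 ≤ x ≤ a, ∫sin²(nπx/a) dx = a/2 and ∫sin(nπx/a)·cos(nπx/a) dx = 0.
State is unnormalized: ∫|ψ|² dx = 3.9900, and ∫ψ*·(−ħ² ψ'') dx = 2.4736, so ⟨p²⟩ = 2.4736 / 3.9900.
⟨p²⟩ = 0.61995.

0.620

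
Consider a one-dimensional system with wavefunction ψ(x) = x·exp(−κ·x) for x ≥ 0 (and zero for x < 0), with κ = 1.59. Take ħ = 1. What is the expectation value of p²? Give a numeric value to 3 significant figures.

p² ψ = −ħ² d²ψ/dx²; ⟨p²⟩ = −ħ² ∫ ψ*·ψ'' dx / ∫|ψ|² dx.
Differentiate x·exp(−κ·x) with the product rule; every integrand then reduces to terms xʲ·e^(−2κx) on [0, ∞), with ∫₀^∞ xʲ·e^(−2κx) dx = j!/(2κ)^(j+1).
State is unnormalized: ∫|ψ|² dx = 0.062194, and ∫ψ*·(−ħ² ψ'') dx = 0.15723, so ⟨p²⟩ = 0.15723 / 0.062194.
⟨p²⟩ = 2.5281.

2.53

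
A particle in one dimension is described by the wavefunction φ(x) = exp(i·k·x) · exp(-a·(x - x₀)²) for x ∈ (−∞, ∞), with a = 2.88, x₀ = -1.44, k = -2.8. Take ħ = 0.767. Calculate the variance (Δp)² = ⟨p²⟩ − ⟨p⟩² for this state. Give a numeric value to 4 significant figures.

Compute ⟨p⟩ and ⟨p²⟩ separately; (Δp)² = ⟨p²⟩ − ⟨p⟩².
Gaussian moments (u = x − x₀): ∫u^(2j)·e^(−2au²) du = (2j−1)!!/(4a)^j · √(π/(2a)), odd powers integrate to 0; here √(π/(2a)) = 0.73852. Derivatives: φ′ = (ik − 2au)·φ, φ″ = ((ik − 2au)² − 2a)·φ; the odd-in-u pieces drop out.
Normalization: ∫|φ|² dx = 0.73852.
⟨p⟩ = -2.1476 and ⟨p²⟩ = 6.3065.
(Δp)² = 6.3065 − (-2.1476)² = 1.6943.

1.694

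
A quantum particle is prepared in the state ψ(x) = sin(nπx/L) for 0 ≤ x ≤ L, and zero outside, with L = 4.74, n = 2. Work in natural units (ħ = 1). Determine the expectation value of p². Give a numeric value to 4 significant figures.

1.757

p² ψ = −ħ² d²ψ/dx²; ⟨p²⟩ = −ħ² ∫ ψ*·ψ'' dx / ∫|ψ|² dx.
d/dx sin(nπx/L) = (nπ/L)·cos(nπx/L) and d²/dx² sin(nπx/L) = −(nπ/L)²·sin(nπx/L); on 0 ≤ x ≤ L, ∫sin²(nπx/L) dx = L/2 and ∫sin(nπx/L)·cos(nπx/L) dx = 0.
State is unnormalized: ∫|ψ|² dx = 2.3700, and ∫ψ*·(−ħ² ψ'') dx = 4.1644, so ⟨p²⟩ = 4.1644 / 2.3700.
⟨p²⟩ = 1.7571.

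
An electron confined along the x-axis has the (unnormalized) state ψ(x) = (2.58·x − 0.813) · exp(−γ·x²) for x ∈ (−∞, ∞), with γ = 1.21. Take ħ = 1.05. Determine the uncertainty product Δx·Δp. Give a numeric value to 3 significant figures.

0.977

Δx = √(⟨x²⟩−⟨x⟩²), Δp = √(⟨p²⟩−⟨p⟩²).
Expand each integrand as polynomial × e^(−2γx²) and use ∫x^(2j)·e^(−2γx²) dx = (2j−1)!!/(4γ)^j · √(π/(2γ)), odd powers → 0; here √(π/(2γ)) = 1.1394. Differentiate with the product rule, d/dx e^(−γx²) = −2γx·e^(−γx²).
Normalization: ∫|ψ|² dx = 2.3201.
⟨x⟩ = -0.42566, ⟨x²⟩ = 0.48570 ⇒ Δx = 0.55183.
⟨p⟩ = 0.0000, ⟨p²⟩ = 3.1360 ⇒ Δp = 1.7709.
Δx·Δp = 0.97723.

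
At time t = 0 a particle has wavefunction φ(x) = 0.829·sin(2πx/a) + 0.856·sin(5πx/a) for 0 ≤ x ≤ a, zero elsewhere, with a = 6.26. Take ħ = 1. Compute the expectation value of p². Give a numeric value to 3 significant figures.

3.74

p² φ = −ħ² d²φ/dx²; ⟨p²⟩ = −ħ² ∫ φ*·φ'' dx / ∫|φ|² dx.
d²/dx² sin(jπx/a) = −(jπ/a)²·sin(jπx/a); on 0 ≤ x ≤ a, ∫sin²(jπx/a) dx = a/2 and ∫sin(jπx/a)·sin(lπx/a) dx = 0 for j ≠ l, so only diagonal terms survive in ∫|φ|² and ∫φ·φ″; ∫φ·φ′ dx = [φ²/2] between the walls = 0.
State is unnormalized: ∫|φ|² dx = 4.4445, and ∫φ*·(−ħ² φ'') dx = 16.608, so ⟨p²⟩ = 16.608 / 4.4445.
⟨p²⟩ = 3.7366.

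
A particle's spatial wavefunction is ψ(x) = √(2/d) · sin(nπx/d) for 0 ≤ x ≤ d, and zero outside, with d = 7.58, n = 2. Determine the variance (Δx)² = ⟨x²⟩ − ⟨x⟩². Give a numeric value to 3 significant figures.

Compute ⟨x⟩ and ⟨x²⟩ separately, then (Δx)² = ⟨x²⟩ − ⟨x⟩².
With sin²θ = (1 − cos2θ)/2 on 0 ≤ x ≤ d: ∫sin²(nπx/d) dx = d/2, ∫x·sin²(nπx/d) dx = d²/4, ∫x²·sin²(nπx/d) dx = d³·(1/6 − 1/(4n²π²)); higher powers xᵏ the same way, integrating xᵏ·cos(2nπx/d) by parts.
⟨x⟩ = 3.7900 and ⟨x²⟩ = 18.424.
(Δx)² = 18.424 − (3.7900)² = 4.0603.

4.06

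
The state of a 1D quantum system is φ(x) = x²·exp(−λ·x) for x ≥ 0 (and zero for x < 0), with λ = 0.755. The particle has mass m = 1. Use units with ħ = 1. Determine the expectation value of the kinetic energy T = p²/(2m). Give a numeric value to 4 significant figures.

T = −(ħ²/2m) d²/dx², so ⟨T⟩ = −(ħ²/2m) ∫ φ*·φ'' dx / ∫|φ|² dx; with m = 1.
Differentiate x²·exp(−λ·x) with the product rule; every integrand then reduces to terms xʲ·e^(−2λx) on [0, ∞), with ∫₀^∞ xʲ·e^(−2λx) dx = j!/(2λ)^(j+1).
State is unnormalized: ∫|φ|² dx = 3.0572, and ∫φ*·(−ħ²/2m · φ'') dx = 0.29045, so ⟨T⟩ = 0.29045 / 3.0572.
⟨T⟩ = 0.095004.

0.09500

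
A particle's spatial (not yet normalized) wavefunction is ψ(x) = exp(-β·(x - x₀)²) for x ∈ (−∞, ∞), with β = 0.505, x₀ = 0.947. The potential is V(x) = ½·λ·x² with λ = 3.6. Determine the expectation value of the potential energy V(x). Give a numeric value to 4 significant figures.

⟨V⟩ = ∫ V(x)·|ψ|² dx / ∫|ψ|² dx.
Gaussian moments (u = x − x₀): ∫u^(2j)·e^(−2βu²) du = (2j−1)!!/(4β)^j · √(π/(2β)), odd powers integrate to 0; here √(π/(2β)) = 1.7637.
State is unnormalized: ∫|ψ|² dx = 1.7637, and ∫ψ*·V(x)·ψ dx = 4.4186, so ⟨V⟩ = 4.4186 / 1.7637.
⟨V⟩ = 2.5053.

2.505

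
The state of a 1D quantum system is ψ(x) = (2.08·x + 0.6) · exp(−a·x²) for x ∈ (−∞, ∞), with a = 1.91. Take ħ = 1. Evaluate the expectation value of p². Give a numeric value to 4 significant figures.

p² ψ = −ħ² d²ψ/dx²; ⟨p²⟩ = −ħ² ∫ ψ*·ψ'' dx / ∫|ψ|² dx.
Expand each integrand as polynomial × e^(−2ax²) and use ∫x^(2j)·e^(−2ax²) dx = (2j−1)!!/(4a)^j · √(π/(2a)), odd powers → 0; here √(π/(2a)) = 0.90687. Differentiate with the product rule, d/dx e^(−ax²) = −2ax·e^(−ax²).
State is unnormalized: ∫|ψ|² dx = 0.84001, and ∫ψ*·(−ħ² ψ'') dx = 3.5662, so ⟨p²⟩ = 3.5662 / 0.84001.
⟨p²⟩ = 4.2454.

4.245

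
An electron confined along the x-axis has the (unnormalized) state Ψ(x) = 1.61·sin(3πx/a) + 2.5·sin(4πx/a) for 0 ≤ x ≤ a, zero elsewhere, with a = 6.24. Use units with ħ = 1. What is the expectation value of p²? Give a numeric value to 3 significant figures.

3.54

p² Ψ = −ħ² d²Ψ/dx²; ⟨p²⟩ = −ħ² ∫ Ψ*·Ψ'' dx / ∫|Ψ|² dx.
d²/dx² sin(jπx/a) = −(jπ/a)²·sin(jπx/a); on 0 ≤ x ≤ a, ∫sin²(jπx/a) dx = a/2 and ∫sin(jπx/a)·sin(lπx/a) dx = 0 for j ≠ l, so only diagonal terms survive in ∫|Ψ|² and ∫Ψ·Ψ″; ∫Ψ·Ψ′ dx = [Ψ²/2] between the walls = 0.
State is unnormalized: ∫|Ψ|² dx = 27.587, and ∫Ψ*·(−ħ² Ψ'') dx = 97.533, so ⟨p²⟩ = 97.533 / 27.587.
⟨p²⟩ = 3.5354.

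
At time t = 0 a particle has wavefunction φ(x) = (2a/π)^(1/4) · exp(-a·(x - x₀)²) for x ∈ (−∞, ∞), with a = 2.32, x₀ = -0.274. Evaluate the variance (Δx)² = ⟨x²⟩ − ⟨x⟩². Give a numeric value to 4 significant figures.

0.1078

Compute ⟨x⟩ and ⟨x²⟩ separately, then (Δx)² = ⟨x²⟩ − ⟨x⟩².
Gaussian moments (u = x − x₀): ∫u^(2j)·e^(−2au²) du = (2j−1)!!/(4a)^j · √(π/(2a)), odd powers integrate to 0; here √(π/(2a)) = 0.82284.
⟨x⟩ = -0.27400 and ⟨x²⟩ = 0.18283.
(Δx)² = 0.18283 − (-0.27400)² = 0.10776.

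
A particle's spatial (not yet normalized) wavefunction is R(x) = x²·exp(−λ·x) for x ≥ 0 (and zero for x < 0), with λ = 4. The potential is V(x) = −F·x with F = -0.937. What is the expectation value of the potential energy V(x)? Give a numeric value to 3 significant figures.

0.586

⟨V⟩ = ∫ V(x)·|R|² dx / ∫|R|² dx.
Every integrand reduces to terms xʲ·e^(−2λx) on [0, ∞); use ∫₀^∞ xʲ·e^(−2λx) dx = j!/(2λ)^(j+1).
State is unnormalized: ∫|R|² dx = 0.00073242, and ∫R*·V(x)·R dx = 0.00042892, so ⟨V⟩ = 0.00042892 / 0.00073242.
⟨V⟩ = 0.58563.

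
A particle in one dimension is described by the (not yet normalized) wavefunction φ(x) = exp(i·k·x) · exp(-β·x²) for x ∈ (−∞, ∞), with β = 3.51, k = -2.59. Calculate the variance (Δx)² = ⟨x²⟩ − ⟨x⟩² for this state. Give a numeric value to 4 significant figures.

Compute ⟨x⟩ and ⟨x²⟩ separately, then (Δx)² = ⟨x²⟩ − ⟨x⟩².
Gaussian moments: ∫x^(2j)·e^(−2βx²) dx = (2j−1)!!/(4β)^j · √(π/(2β)), odd powers integrate to 0; here √(π/(2β)) = 0.66897.
Normalization: ∫|φ|² dx = 0.66897.
⟨x⟩ = 0.0000 and ⟨x²⟩ = 0.071225.
(Δx)² = 0.071225 − (0.0000)² = 0.071225.

0.07123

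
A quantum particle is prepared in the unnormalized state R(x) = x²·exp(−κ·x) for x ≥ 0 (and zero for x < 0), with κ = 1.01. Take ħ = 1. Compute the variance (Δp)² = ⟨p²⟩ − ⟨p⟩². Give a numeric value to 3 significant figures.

Compute ⟨p⟩ and ⟨p²⟩ separately; (Δp)² = ⟨p²⟩ − ⟨p⟩².
Differentiate x²·exp(−κ·x) with the product rule; every integrand then reduces to terms xʲ·e^(−2κx) on [0, ∞), with ∫₀^∞ xʲ·e^(−2κx) dx = j!/(2κ)^(j+1).
Normalization: ∫|R|² dx = 0.71360.
⟨p⟩ = 0.0000 and ⟨p²⟩ = 0.34003.
(Δp)² = 0.34003 − (0.0000)² = 0.34003.

0.340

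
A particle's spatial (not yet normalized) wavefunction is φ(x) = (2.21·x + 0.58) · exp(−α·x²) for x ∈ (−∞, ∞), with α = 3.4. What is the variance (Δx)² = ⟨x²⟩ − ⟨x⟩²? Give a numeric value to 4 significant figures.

Compute ⟨x⟩ and ⟨x²⟩ separately, then (Δx)² = ⟨x²⟩ − ⟨x⟩².
Expand each integrand as polynomial × e^(−2αx²) and use ∫x^(2j)·e^(−2αx²) dx = (2j−1)!!/(4α)^j · √(π/(2α)), odd powers → 0; here √(π/(2α)) = 0.67971.
Normalization: ∫|φ|² dx = 0.47275.
⟨x⟩ = 0.27102 and ⟨x²⟩ = 0.14946.
(Δx)² = 0.14946 − (0.27102)² = 0.076010.

0.07601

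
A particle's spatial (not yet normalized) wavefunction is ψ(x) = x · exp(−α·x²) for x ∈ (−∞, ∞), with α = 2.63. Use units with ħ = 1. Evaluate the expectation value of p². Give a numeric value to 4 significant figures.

7.890

p² ψ = −ħ² d²ψ/dx²; ⟨p²⟩ = −ħ² ∫ ψ*·ψ'' dx / ∫|ψ|² dx.
Expand each integrand as polynomial × e^(−2αx²) and use ∫x^(2j)·e^(−2αx²) dx = (2j−1)!!/(4α)^j · √(π/(2α)), odd powers → 0; here √(π/(2α)) = 0.77283. Differentiate with the product rule, d/dx e^(−αx²) = −2αx·e^(−αx²).
State is unnormalized: ∫|ψ|² dx = 0.073463, and ∫ψ*·(−ħ² ψ'') dx = 0.57962, so ⟨p²⟩ = 0.57962 / 0.073463.
⟨p²⟩ = 7.8900.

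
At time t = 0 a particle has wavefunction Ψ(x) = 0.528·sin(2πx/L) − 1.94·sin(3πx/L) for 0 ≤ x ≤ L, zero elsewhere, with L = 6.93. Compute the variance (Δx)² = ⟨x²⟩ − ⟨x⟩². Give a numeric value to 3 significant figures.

3.24

Compute ⟨x⟩ and ⟨x²⟩ separately, then (Δx)² = ⟨x²⟩ − ⟨x⟩².
On 0 ≤ x ≤ L (j ≠ l): ∫sin²(jπx/L) dx = L/2, ∫sin(jπx/L)·sin(lπx/L) dx = 0; diagonal moments ∫x·sin²(jπx/L) dx = L²/4, ∫x²·sin²(jπx/L) dx = L³·(1/6 − 1/(4j²π²)); cross terms ∫x·sin(jπx/L)·sin(lπx/L) dx = 0 for j + l even and −4jlL²/(π²(j² − l²)²) for j + l odd, ∫x²·sin(jπx/L)·sin(lπx/L) dx = (−1)^(j+l)·4jlL³/(π²(j² − l²)²); higher powers the same way via product-to-sum and parts.
Normalization: ∫|Ψ|² dx = 14.007.
⟨x⟩ = 4.1482 and ⟨x²⟩ = 20.449.
(Δx)² = 20.449 − (4.1482)² = 3.2416.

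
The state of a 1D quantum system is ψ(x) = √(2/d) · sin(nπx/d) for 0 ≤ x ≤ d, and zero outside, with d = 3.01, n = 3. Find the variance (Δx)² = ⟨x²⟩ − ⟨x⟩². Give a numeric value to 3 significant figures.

0.704

Compute ⟨x⟩ and ⟨x²⟩ separately, then (Δx)² = ⟨x²⟩ − ⟨x⟩².
With sin²θ = (1 − cos2θ)/2 on 0 ≤ x ≤ d: ∫sin²(nπx/d) dx = d/2, ∫x·sin²(nπx/d) dx = d²/4, ∫x²·sin²(nπx/d) dx = d³·(1/6 − 1/(4n²π²)); higher powers xᵏ the same way, integrating xᵏ·cos(2nπx/d) by parts.
⟨x⟩ = 1.5050 and ⟨x²⟩ = 2.9690.
(Δx)² = 2.9690 − (1.5050)² = 0.70401.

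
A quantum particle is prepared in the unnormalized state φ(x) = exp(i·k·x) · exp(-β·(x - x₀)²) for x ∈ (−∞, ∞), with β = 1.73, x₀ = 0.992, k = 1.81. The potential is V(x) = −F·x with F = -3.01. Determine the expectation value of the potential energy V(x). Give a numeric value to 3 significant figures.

2.99

⟨V⟩ = ∫ V(x)·|φ|² dx / ∫|φ|² dx.
Gaussian moments (u = x − x₀): ∫u^(2j)·e^(−2βu²) du = (2j−1)!!/(4β)^j · √(π/(2β)), odd powers integrate to 0; here √(π/(2β)) = 0.95288.
State is unnormalized: ∫|φ|² dx = 0.95288, and ∫φ*·V(x)·φ dx = 2.8452, so ⟨V⟩ = 2.8452 / 0.95288.
⟨V⟩ = 2.9859.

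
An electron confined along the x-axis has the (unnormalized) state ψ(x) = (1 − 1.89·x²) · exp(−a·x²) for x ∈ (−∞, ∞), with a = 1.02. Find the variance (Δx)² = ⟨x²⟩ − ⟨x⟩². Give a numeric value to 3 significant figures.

Compute ⟨x⟩ and ⟨x²⟩ separately, then (Δx)² = ⟨x²⟩ − ⟨x⟩².
Expand each integrand as polynomial × e^(−2ax²) and use ∫x^(2j)·e^(−2ax²) dx = (2j−1)!!/(4a)^j · √(π/(2a)), odd powers → 0; here √(π/(2a)) = 1.2410.
Normalization: ∫|ψ|² dx = 0.89013.
⟨x⟩ = 0.0000 and ⟨x²⟩ = 0.49184.
(Δx)² = 0.49184 − (0.0000)² = 0.49184.

0.492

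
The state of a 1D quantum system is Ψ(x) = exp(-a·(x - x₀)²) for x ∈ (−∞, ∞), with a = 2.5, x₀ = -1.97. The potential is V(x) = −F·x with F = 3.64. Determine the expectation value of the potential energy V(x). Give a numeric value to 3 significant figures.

⟨V⟩ = ∫ V(x)·|Ψ|² dx / ∫|Ψ|² dx.
Gaussian moments (u = x − x₀): ∫u^(2j)·e^(−2au²) du = (2j−1)!!/(4a)^j · √(π/(2a)), odd powers integrate to 0; here √(π/(2a)) = 0.79267.
State is unnormalized: ∫|Ψ|² dx = 0.79267, and ∫Ψ*·V(x)·Ψ dx = 5.6840, so ⟨V⟩ = 5.6840 / 0.79267.
⟨V⟩ = 7.1708.

7.17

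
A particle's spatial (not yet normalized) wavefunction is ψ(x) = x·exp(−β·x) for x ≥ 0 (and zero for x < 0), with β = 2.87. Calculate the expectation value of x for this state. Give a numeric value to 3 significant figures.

0.523

⟨x⟩ = ∫ x·|ψ|² dx / ∫|ψ|² dx (integrals over the domain).
Every integrand reduces to terms xʲ·e^(−2βx) on [0, ∞); use ∫₀^∞ xʲ·e^(−2βx) dx = j!/(2β)^(j+1).
State is unnormalized: ∫|ψ|² dx = 0.010575, and ∫ψ*·x·ψ dx = 0.0055272, so ⟨x⟩ = 0.0055272 / 0.010575.
⟨x⟩ = 0.52265.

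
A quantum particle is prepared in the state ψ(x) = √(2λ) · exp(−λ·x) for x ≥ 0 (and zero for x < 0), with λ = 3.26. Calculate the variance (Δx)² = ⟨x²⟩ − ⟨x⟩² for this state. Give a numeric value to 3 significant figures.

0.0235

Compute ⟨x⟩ and ⟨x²⟩ separately, then (Δx)² = ⟨x²⟩ − ⟨x⟩².
Every integrand reduces to terms xʲ·e^(−2λx) on [0, ∞); use ∫₀^∞ xʲ·e^(−2λx) dx = j!/(2λ)^(j+1).
⟨x⟩ = 0.15337 and ⟨x²⟩ = 0.047047.
(Δx)² = 0.047047 − (0.15337)² = 0.023524.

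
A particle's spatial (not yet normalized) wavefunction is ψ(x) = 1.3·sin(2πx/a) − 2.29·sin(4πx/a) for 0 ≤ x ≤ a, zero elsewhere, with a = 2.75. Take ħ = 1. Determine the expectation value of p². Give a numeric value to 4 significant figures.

p² ψ = −ħ² d²ψ/dx²; ⟨p²⟩ = −ħ² ∫ ψ*·ψ'' dx / ∫|ψ|² dx.
d²/dx² sin(jπx/a) = −(jπ/a)²·sin(jπx/a); on 0 ≤ x ≤ a, ∫sin²(jπx/a) dx = a/2 and ∫sin(jπx/a)·sin(lπx/a) dx = 0 for j ≠ l, so only diagonal terms survive in ∫|ψ|² and ∫ψ·ψ″; ∫ψ·ψ′ dx = [ψ²/2] between the walls = 0.
State is unnormalized: ∫|ψ|² dx = 9.5344, and ∫ψ*·(−ħ² ψ'') dx = 162.70, so ⟨p²⟩ = 162.70 / 9.5344.
⟨p²⟩ = 17.064.

17.06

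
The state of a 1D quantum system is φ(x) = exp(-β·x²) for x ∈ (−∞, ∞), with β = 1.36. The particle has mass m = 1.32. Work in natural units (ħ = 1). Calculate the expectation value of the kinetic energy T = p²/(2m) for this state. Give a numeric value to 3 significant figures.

T = −(ħ²/2m) d²/dx², so ⟨T⟩ = −(ħ²/2m) ∫ φ*·φ'' dx / ∫|φ|² dx; with m = 1.32.
Gaussian moments: ∫x^(2j)·e^(−2βx²) dx = (2j−1)!!/(4β)^j · √(π/(2β)), odd powers integrate to 0; here √(π/(2β)) = 1.0747. Derivatives: d/dx e^(−βx²) = −2βx·e^(−βx²), d²/dx² e^(−βx²) = (4β²x² − 2β)·e^(−βx²).
State is unnormalized: ∫|φ|² dx = 1.0747, and ∫φ*·(−ħ²/2m · φ'') dx = 0.55364, so ⟨T⟩ = 0.55364 / 1.0747.
⟨T⟩ = 0.51515.

0.515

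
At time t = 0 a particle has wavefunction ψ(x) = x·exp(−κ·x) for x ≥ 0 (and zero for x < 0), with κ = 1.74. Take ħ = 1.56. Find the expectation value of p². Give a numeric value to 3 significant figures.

p² ψ = −ħ² d²ψ/dx²; ⟨p²⟩ = −ħ² ∫ ψ*·ψ'' dx / ∫|ψ|² dx.
Differentiate x·exp(−κ·x) with the product rule; every integrand then reduces to terms xʲ·e^(−2κx) on [0, ∞), with ∫₀^∞ xʲ·e^(−2κx) dx = j!/(2κ)^(j+1).
State is unnormalized: ∫|ψ|² dx = 0.047456, and ∫ψ*·(−ħ² ψ'') dx = 0.34966, so ⟨p²⟩ = 0.34966 / 0.047456.
⟨p²⟩ = 7.3680.

7.37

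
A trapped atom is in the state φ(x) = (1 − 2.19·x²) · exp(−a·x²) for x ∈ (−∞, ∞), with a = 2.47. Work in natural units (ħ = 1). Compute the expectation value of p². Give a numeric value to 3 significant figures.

6.27

p² φ = −ħ² d²φ/dx²; ⟨p²⟩ = −ħ² ∫ φ*·φ'' dx / ∫|φ|² dx.
Expand each integrand as polynomial × e^(−2ax²) and use ∫x^(2j)·e^(−2ax²) dx = (2j−1)!!/(4a)^j · √(π/(2a)), odd powers → 0; here √(π/(2a)) = 0.79746. Differentiate with the product rule, d/dx e^(−ax²) = −2ax·e^(−ax²).
State is unnormalized: ∫|φ|² dx = 0.56148, and ∫φ*·(−ħ² φ'') dx = 3.5204, so ⟨p²⟩ = 3.5204 / 0.56148.
⟨p²⟩ = 6.2699.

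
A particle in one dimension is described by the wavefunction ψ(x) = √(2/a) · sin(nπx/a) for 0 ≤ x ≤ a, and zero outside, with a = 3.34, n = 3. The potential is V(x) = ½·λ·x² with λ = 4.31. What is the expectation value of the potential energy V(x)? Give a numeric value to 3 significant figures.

7.88

⟨V⟩ = ∫ V(x)·|ψ|² dx.
With sin²θ = (1 − cos2θ)/2 on 0 ≤ x ≤ a: ∫sin²(nπx/a) dx = a/2, ∫x·sin²(nπx/a) dx = a²/4, ∫x²·sin²(nπx/a) dx = a³·(1/6 − 1/(4n²π²)); higher powers xᵏ the same way, integrating xᵏ·cos(2nπx/a) by parts.
⟨V⟩ = 7.8781.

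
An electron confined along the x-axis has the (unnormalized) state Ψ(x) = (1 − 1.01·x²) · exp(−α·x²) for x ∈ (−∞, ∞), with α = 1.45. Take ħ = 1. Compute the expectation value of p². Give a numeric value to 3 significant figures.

3.05

p² Ψ = −ħ² d²Ψ/dx²; ⟨p²⟩ = −ħ² ∫ Ψ*·Ψ'' dx / ∫|Ψ|² dx.
Expand each integrand as polynomial × e^(−2αx²) and use ∫x^(2j)·e^(−2αx²) dx = (2j−1)!!/(4α)^j · √(π/(2α)), odd powers → 0; here √(π/(2α)) = 1.0408. Differentiate with the product rule, d/dx e^(−αx²) = −2αx·e^(−αx²).
State is unnormalized: ∫|Ψ|² dx = 0.77301, and ∫Ψ*·(−ħ² Ψ'') dx = 2.3552, so ⟨p²⟩ = 2.3552 / 0.77301.
⟨p²⟩ = 3.0467.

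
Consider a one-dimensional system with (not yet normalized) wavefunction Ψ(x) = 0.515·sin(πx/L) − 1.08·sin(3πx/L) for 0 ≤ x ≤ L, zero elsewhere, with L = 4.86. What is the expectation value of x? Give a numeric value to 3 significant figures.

2.43

⟨x⟩ = ∫ x·|Ψ|² dx / ∫|Ψ|² dx (integrals over the domain).
On 0 ≤ x ≤ L (j ≠ l): ∫sin²(jπx/L) dx = L/2, ∫sin(jπx/L)·sin(lπx/L) dx = 0; diagonal moments ∫x·sin²(jπx/L) dx = L²/4, ∫x²·sin²(jπx/L) dx = L³·(1/6 − 1/(4j²π²)); cross terms ∫x·sin(jπx/L)·sin(lπx/L) dx = 0 for j + l even and −4jlL²/(π²(j² − l²)²) for j + l odd, ∫x²·sin(jπx/L)·sin(lπx/L) dx = (−1)^(j+l)·4jlL³/(π²(j² − l²)²); higher powers the same way via product-to-sum and parts.
State is unnormalized: ∫|Ψ|² dx = 3.4788, and ∫Ψ*·x·Ψ dx = 8.4536, so ⟨x⟩ = 8.4536 / 3.4788.
⟨x⟩ = 2.4300.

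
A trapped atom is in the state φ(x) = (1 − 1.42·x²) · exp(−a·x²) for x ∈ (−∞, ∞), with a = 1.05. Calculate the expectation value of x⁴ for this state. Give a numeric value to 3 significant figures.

⟨x⁴⟩ = ∫ x⁴·|φ|² dx / ∫|φ|² dx (integrals over the domain).
Expand each integrand as polynomial × e^(−2ax²) and use ∫x^(2j)·e^(−2ax²) dx = (2j−1)!!/(4a)^j · √(π/(2a)), odd powers → 0; here √(π/(2a)) = 1.2231.
State is unnormalized: ∫|φ|² dx = 0.81549, and ∫φ*·x⁴·φ dx = 0.33695, so ⟨x⁴⟩ = 0.33695 / 0.81549.
⟨x⁴⟩ = 0.41318.

0.413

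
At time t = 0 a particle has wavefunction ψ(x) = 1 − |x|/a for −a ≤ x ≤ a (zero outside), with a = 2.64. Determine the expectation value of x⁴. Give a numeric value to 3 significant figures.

⟨x⁴⟩ = ∫ x⁴·|ψ|² dx / ∫|ψ|² dx (integrals over the domain).
ψ is even, so ∫ over [−a, a] = 2∫₀ᵃ with ψ = 1 − x/a there: ∫₀ᵃ (1 − x/a)² dx = a/3, ∫₀ᵃ x²(1 − x/a)² dx = a³/30, ∫₀ᵃ x⁴(1 − x/a)² dx = a⁵/105.
State is unnormalized: ∫|ψ|² dx = 1.7600, and ∫ψ*·x⁴·ψ dx = 2.4426, so ⟨x⁴⟩ = 2.4426 / 1.7600.
⟨x⁴⟩ = 1.3879.

1.39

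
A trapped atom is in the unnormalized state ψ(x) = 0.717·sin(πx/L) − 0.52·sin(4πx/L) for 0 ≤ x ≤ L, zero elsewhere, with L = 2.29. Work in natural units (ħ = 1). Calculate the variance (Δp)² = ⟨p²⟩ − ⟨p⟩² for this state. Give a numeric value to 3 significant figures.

Compute ⟨p⟩ and ⟨p²⟩ separately; (Δp)² = ⟨p²⟩ − ⟨p⟩².
d²/dx² sin(jπx/L) = −(jπ/L)²·sin(jπx/L); on 0 ≤ x ≤ L, ∫sin²(jπx/L) dx = L/2 and ∫sin(jπx/L)·sin(lπx/L) dx = 0 for j ≠ l, so only diagonal terms survive in ∫|ψ|² and ∫ψ·ψ″; ∫ψ·ψ′ dx = [ψ²/2] between the walls = 0.
Normalization: ∫|ψ|² dx = 0.89824.
⟨p⟩ = 0.0000 and ⟨p²⟩ = 11.613.
(Δp)² = 11.613 − (0.0000)² = 11.613.

11.6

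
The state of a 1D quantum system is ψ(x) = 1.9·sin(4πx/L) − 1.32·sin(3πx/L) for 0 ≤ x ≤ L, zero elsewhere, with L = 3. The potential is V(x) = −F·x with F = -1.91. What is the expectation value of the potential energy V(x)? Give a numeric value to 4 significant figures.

3.931

⟨V⟩ = ∫ V(x)·|ψ|² dx / ∫|ψ|² dx.
On 0 ≤ x ≤ L (j ≠ l): ∫sin²(jπx/L) dx = L/2, ∫sin(jπx/L)·sin(lπx/L) dx = 0; diagonal moments ∫x·sin²(jπx/L) dx = L²/4, ∫x²·sin²(jπx/L) dx = L³·(1/6 − 1/(4j²π²)); cross terms ∫x·sin(jπx/L)·sin(lπx/L) dx = 0 for j + l even and −4jlL²/(π²(j² − l²)²) for j + l odd, ∫x²·sin(jπx/L)·sin(lπx/L) dx = (−1)^(j+l)·4jlL³/(π²(j² − l²)²); higher powers the same way via product-to-sum and parts.
State is unnormalized: ∫|ψ|² dx = 8.0286, and ∫ψ*·V(x)·ψ dx = 31.560, so ⟨V⟩ = 31.560 / 8.0286.
⟨V⟩ = 3.9310.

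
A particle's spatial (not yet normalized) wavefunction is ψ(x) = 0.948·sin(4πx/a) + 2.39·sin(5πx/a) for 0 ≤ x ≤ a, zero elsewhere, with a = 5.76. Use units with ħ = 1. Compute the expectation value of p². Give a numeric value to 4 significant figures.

p² ψ = −ħ² d²ψ/dx²; ⟨p²⟩ = −ħ² ∫ ψ*·ψ'' dx / ∫|ψ|² dx.
d²/dx² sin(jπx/a) = −(jπ/a)²·sin(jπx/a); on 0 ≤ x ≤ a, ∫sin²(jπx/a) dx = a/2 and ∫sin(jπx/a)·sin(lπx/a) dx = 0 for j ≠ l, so only diagonal terms survive in ∫|ψ|² and ∫ψ·ψ″; ∫ψ·ψ′ dx = [ψ²/2] between the walls = 0.
State is unnormalized: ∫|ψ|² dx = 19.039, and ∫ψ*·(−ħ² ψ'') dx = 134.66, so ⟨p²⟩ = 134.66 / 19.039.
⟨p²⟩ = 7.0730.

7.073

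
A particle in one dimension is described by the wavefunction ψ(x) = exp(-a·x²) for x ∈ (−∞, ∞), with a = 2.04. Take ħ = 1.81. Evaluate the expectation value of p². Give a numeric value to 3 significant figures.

6.68

p² ψ = −ħ² d²ψ/dx²; ⟨p²⟩ = −ħ² ∫ ψ*·ψ'' dx / ∫|ψ|² dx.
Gaussian moments: ∫x^(2j)·e^(−2ax²) dx = (2j−1)!!/(4a)^j · √(π/(2a)), odd powers integrate to 0; here √(π/(2a)) = 0.87750. Derivatives: d/dx e^(−ax²) = −2ax·e^(−ax²), d²/dx² e^(−ax²) = (4a²x² − 2a)·e^(−ax²).
State is unnormalized: ∫|ψ|² dx = 0.87750, and ∫ψ*·(−ħ² ψ'') dx = 5.8645, so ⟨p²⟩ = 5.8645 / 0.87750.
⟨p²⟩ = 6.6832.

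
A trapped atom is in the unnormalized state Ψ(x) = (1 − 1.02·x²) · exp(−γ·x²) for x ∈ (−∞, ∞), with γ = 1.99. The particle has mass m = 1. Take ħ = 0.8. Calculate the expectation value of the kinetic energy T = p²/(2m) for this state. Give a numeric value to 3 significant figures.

T = −(ħ²/2m) d²/dx², so ⟨T⟩ = −(ħ²/2m) ∫ Ψ*·Ψ'' dx / ∫|Ψ|² dx; with m = 1.
Expand each integrand as polynomial × e^(−2γx²) and use ∫x^(2j)·e^(−2γx²) dx = (2j−1)!!/(4γ)^j · √(π/(2γ)), odd powers → 0; here √(π/(2γ)) = 0.88845. Differentiate with the product rule, d/dx e^(−γx²) = −2γx·e^(−γx²).
State is unnormalized: ∫|Ψ|² dx = 0.70452, and ∫Ψ*·(−ħ²/2m · Ψ'') dx = 0.77579, so ⟨T⟩ = 0.77579 / 0.70452.
⟨T⟩ = 1.1012.

1.10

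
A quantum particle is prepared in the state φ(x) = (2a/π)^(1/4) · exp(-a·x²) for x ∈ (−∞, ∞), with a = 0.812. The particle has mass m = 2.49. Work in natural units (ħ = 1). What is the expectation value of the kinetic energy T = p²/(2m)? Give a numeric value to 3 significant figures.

T = −(ħ²/2m) d²/dx², so ⟨T⟩ = −(ħ²/2m) ∫ φ*·φ'' dx; with m = 2.49.
Gaussian moments: ∫x^(2j)·e^(−2ax²) dx = (2j−1)!!/(4a)^j · √(π/(2a)), odd powers integrate to 0; here √(π/(2a)) = 1.3909. Derivatives: d/dx e^(−ax²) = −2ax·e^(−ax²), d²/dx² e^(−ax²) = (4a²x² − 2a)·e^(−ax²).
⟨T⟩ = 0.16305.

0.163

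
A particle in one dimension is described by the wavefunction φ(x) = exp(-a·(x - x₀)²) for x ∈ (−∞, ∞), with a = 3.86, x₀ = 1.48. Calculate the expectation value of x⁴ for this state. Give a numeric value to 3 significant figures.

5.66

⟨x⁴⟩ = ∫ x⁴·|φ|² dx / ∫|φ|² dx (integrals over the domain).
Gaussian moments (u = x − x₀): ∫u^(2j)·e^(−2au²) du = (2j−1)!!/(4a)^j · √(π/(2a)), odd powers integrate to 0; here √(π/(2a)) = 0.63792.
State is unnormalized: ∫|φ|² dx = 0.63792, and ∫φ*·x⁴·φ dx = 3.6117, so ⟨x⁴⟩ = 3.6117 / 0.63792.
⟨x⁴⟩ = 5.6616.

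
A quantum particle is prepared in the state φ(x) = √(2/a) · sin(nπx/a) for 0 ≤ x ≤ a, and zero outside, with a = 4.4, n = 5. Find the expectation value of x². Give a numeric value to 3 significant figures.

6.41

⟨x²⟩ = ∫ x²·|φ|² dx (integrals over the domain).
With sin²θ = (1 − cos2θ)/2 on 0 ≤ x ≤ a: ∫sin²(nπx/a) dx = a/2, ∫x·sin²(nπx/a) dx = a²/4, ∫x²·sin²(nπx/a) dx = a³·(1/6 − 1/(4n²π²)); higher powers xᵏ the same way, integrating xᵏ·cos(2nπx/a) by parts.
⟨x²⟩ = 6.4141.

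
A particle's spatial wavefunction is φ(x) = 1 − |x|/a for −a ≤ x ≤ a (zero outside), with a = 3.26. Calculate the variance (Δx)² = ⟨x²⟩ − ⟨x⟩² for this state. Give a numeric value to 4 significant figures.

Compute ⟨x⟩ and ⟨x²⟩ separately, then (Δx)² = ⟨x²⟩ − ⟨x⟩².
φ is even, so ∫ over [−a, a] = 2∫₀ᵃ with φ = 1 − x/a there: ∫₀ᵃ (1 − x/a)² dx = a/3, ∫₀ᵃ x²(1 − x/a)² dx = a³/30, ∫₀ᵃ x⁴(1 − x/a)² dx = a⁵/105.
Normalization: ∫|φ|² dx = 2.1733.
⟨x⟩ = 0.0000 and ⟨x²⟩ = 1.0628.
(Δx)² = 1.0628 − (0.0000)² = 1.0628.

1.063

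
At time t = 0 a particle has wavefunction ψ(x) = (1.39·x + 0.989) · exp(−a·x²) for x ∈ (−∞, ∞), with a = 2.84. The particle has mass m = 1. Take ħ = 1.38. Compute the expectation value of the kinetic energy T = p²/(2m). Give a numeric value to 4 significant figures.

T = −(ħ²/2m) d²/dx², so ⟨T⟩ = −(ħ²/2m) ∫ ψ*·ψ'' dx / ∫|ψ|² dx; with m = 1.
Expand each integrand as polynomial × e^(−2ax²) and use ∫x^(2j)·e^(−2ax²) dx = (2j−1)!!/(4a)^j · √(π/(2a)), odd powers → 0; here √(π/(2a)) = 0.74371. Differentiate with the product rule, d/dx e^(−ax²) = −2ax·e^(−ax²).
State is unnormalized: ∫|ψ|² dx = 0.85392, and ∫ψ*·(−ħ²/2m · ψ'') dx = 2.9933, so ⟨T⟩ = 2.9933 / 0.85392.
⟨T⟩ = 3.5054.

3.505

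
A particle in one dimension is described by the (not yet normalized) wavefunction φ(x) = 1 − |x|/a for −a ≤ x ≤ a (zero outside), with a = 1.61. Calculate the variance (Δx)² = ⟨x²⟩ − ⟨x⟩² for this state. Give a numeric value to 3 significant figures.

0.259

Compute ⟨x⟩ and ⟨x²⟩ separately, then (Δx)² = ⟨x²⟩ − ⟨x⟩².
φ is even, so ∫ over [−a, a] = 2∫₀ᵃ with φ = 1 − x/a there: ∫₀ᵃ (1 − x/a)² dx = a/3, ∫₀ᵃ x²(1 − x/a)² dx = a³/30, ∫₀ᵃ x⁴(1 − x/a)² dx = a⁵/105.
Normalization: ∫|φ|² dx = 1.0733.
⟨x⟩ = 0.0000 and ⟨x²⟩ = 0.25921.
(Δx)² = 0.25921 − (0.0000)² = 0.25921.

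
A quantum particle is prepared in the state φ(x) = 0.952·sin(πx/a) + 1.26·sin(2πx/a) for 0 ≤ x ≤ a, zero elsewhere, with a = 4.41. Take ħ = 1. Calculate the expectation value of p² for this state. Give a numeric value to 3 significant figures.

p² φ = −ħ² d²φ/dx²; ⟨p²⟩ = −ħ² ∫ φ*·φ'' dx / ∫|φ|² dx.
d²/dx² sin(jπx/a) = −(jπ/a)²·sin(jπx/a); on 0 ≤ x ≤ a, ∫sin²(jπx/a) dx = a/2 and ∫sin(jπx/a)·sin(lπx/a) dx = 0 for j ≠ l, so only diagonal terms survive in ∫|φ|² and ∫φ·φ″; ∫φ·φ′ dx = [φ²/2] between the walls = 0.
State is unnormalized: ∫|φ|² dx = 5.4991, and ∫φ*·(−ħ² φ'') dx = 8.1203, so ⟨p²⟩ = 8.1203 / 5.4991.
⟨p²⟩ = 1.4767.

1.48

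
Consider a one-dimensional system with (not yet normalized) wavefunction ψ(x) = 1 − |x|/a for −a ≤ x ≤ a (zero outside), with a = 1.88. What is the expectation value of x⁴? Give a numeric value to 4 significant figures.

0.3569

⟨x⁴⟩ = ∫ x⁴·|ψ|² dx / ∫|ψ|² dx (integrals over the domain).
ψ is even, so ∫ over [−a, a] = 2∫₀ᵃ with ψ = 1 − x/a there: ∫₀ᵃ (1 − x/a)² dx = a/3, ∫₀ᵃ x²(1 − x/a)² dx = a³/30, ∫₀ᵃ x⁴(1 − x/a)² dx = a⁵/105.
State is unnormalized: ∫|ψ|² dx = 1.2533, and ∫ψ*·x⁴·ψ dx = 0.44733, so ⟨x⁴⟩ = 0.44733 / 1.2533.
⟨x⁴⟩ = 0.35691.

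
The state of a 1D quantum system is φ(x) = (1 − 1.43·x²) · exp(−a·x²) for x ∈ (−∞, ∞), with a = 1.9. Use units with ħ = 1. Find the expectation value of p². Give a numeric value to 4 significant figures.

p² φ = −ħ² d²φ/dx²; ⟨p²⟩ = −ħ² ∫ φ*·φ'' dx / ∫|φ|² dx.
Expand each integrand as polynomial × e^(−2ax²) and use ∫x^(2j)·e^(−2ax²) dx = (2j−1)!!/(4a)^j · √(π/(2a)), odd powers → 0; here √(π/(2a)) = 0.90925. Differentiate with the product rule, d/dx e^(−ax²) = −2ax·e^(−ax²).
State is unnormalized: ∫|φ|² dx = 0.66366, and ∫φ*·(−ħ² φ'') dx = 2.8058, so ⟨p²⟩ = 2.8058 / 0.66366.
⟨p²⟩ = 4.2278.

4.228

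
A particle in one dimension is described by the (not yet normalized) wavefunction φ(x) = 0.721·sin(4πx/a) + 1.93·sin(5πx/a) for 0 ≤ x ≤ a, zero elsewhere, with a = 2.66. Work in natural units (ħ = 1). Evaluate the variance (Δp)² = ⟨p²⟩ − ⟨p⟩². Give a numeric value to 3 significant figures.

Compute ⟨p⟩ and ⟨p²⟩ separately; (Δp)² = ⟨p²⟩ − ⟨p⟩².
d²/dx² sin(jπx/a) = −(jπ/a)²·sin(jπx/a); on 0 ≤ x ≤ a, ∫sin²(jπx/a) dx = a/2 and ∫sin(jπx/a)·sin(lπx/a) dx = 0 for j ≠ l, so only diagonal terms survive in ∫|φ|² and ∫φ·φ″; ∫φ·φ′ dx = [φ²/2] between the walls = 0.
Normalization: ∫|φ|² dx = 5.6455.
⟨p⟩ = 0.0000 and ⟨p²⟩ = 33.335.
(Δp)² = 33.335 − (0.0000)² = 33.335.

33.3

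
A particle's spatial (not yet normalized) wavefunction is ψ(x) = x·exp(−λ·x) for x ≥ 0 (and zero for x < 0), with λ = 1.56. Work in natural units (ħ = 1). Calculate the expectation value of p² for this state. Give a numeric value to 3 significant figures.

p² ψ = −ħ² d²ψ/dx²; ⟨p²⟩ = −ħ² ∫ ψ*·ψ'' dx / ∫|ψ|² dx.
Differentiate x·exp(−λ·x) with the product rule; every integrand then reduces to terms xʲ·e^(−2λx) on [0, ∞), with ∫₀^∞ xʲ·e^(−2λx) dx = j!/(2λ)^(j+1).
State is unnormalized: ∫|ψ|² dx = 0.065852, and ∫ψ*·(−ħ² ψ'') dx = 0.16026, so ⟨p²⟩ = 0.16026 / 0.065852.
⟨p²⟩ = 2.4336.

2.43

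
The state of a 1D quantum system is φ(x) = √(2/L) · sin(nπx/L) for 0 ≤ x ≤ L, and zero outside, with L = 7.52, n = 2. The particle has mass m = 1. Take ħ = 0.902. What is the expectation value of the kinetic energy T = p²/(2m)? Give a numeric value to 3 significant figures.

0.284

T = −(ħ²/2m) d²/dx², so ⟨T⟩ = −(ħ²/2m) ∫ φ*·φ'' dx; with m = 1.
d/dx sin(nπx/L) = (nπ/L)·cos(nπx/L) and d²/dx² sin(nπx/L) = −(nπ/L)²·sin(nπx/L); on 0 ≤ x ≤ L, ∫sin²(nπx/L) dx = L/2 and ∫sin(nπx/L)·cos(nπx/L) dx = 0.
⟨T⟩ = 0.28399.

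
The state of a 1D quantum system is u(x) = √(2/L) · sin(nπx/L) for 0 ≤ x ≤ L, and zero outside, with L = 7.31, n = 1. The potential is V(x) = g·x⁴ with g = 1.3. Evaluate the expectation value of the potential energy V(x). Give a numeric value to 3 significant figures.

423.

⟨V⟩ = ∫ V(x)·|u|² dx.
With sin²θ = (1 − cos2θ)/2 on 0 ≤ x ≤ L: ∫sin²(nπx/L) dx = L/2, ∫x·sin²(nπx/L) dx = L²/4, ∫x²·sin²(nπx/L) dx = L³·(1/6 − 1/(4n²π²)); higher powers xᵏ the same way, integrating xᵏ·cos(2nπx/L) by parts.
⟨V⟩ = 423.46.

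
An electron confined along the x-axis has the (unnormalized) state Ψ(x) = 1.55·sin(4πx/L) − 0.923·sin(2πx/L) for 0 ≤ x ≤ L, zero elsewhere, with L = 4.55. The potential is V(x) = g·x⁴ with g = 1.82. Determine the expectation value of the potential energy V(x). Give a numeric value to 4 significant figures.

⟨V⟩ = ∫ V(x)·|Ψ|² dx / ∫|Ψ|² dx.
On 0 ≤ x ≤ L (j ≠ l): ∫sin²(jπx/L) dx = L/2, ∫sin(jπx/L)·sin(lπx/L) dx = 0; diagonal moments ∫x·sin²(jπx/L) dx = L²/4, ∫x²·sin²(jπx/L) dx = L³·(1/6 − 1/(4j²π²)); cross terms ∫x·sin(jπx/L)·sin(lπx/L) dx = 0 for j + l even and −4jlL²/(π²(j² − l²)²) for j + l odd, ∫x²·sin(jπx/L)·sin(lπx/L) dx = (−1)^(j+l)·4jlL³/(π²(j² − l²)²); higher powers the same way via product-to-sum and parts.
State is unnormalized: ∫|Ψ|² dx = 7.4038, and ∫Ψ*·V(x)·Ψ dx = 711.39, so ⟨V⟩ = 711.39 / 7.4038.
⟨V⟩ = 96.084.

96.08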